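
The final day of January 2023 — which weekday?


January 2023 has 31 days
Anchor: Jan 1, 2023. With p = 2023 - 1 = 2022: (p + p//4 - p//100 + p//400) mod 7 = (2022 + 505 - 20 + 5) mod 7 = 2512 mod 7 = 6 -> Sunday (Mon=0 ... Sun=6)
January 1 is the anchor itself -> Sunday
Last day offset: 31 - 1 = 30 days
Weekday index = (6 + 30) mod 7 = 1

Tuesday, January 31


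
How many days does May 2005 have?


May 2005

31 days


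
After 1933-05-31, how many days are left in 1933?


Day of year: 151 of 365
Remaining = 365 - 151

214 days


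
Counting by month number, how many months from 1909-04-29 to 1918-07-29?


From April 1909 to July 1918
9 years * 12 = 108 months, plus 3 months = 111

111 months


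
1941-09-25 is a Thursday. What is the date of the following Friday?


Current: Thursday
Target: Friday
Days ahead: 1

Next Friday: 1941-09-26


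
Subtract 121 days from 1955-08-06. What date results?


Start: 1955-08-06, subtract 121 days
Back 6 days from August 6 reaches July 31, 1955 -> 115 left
July 1955 has 31 days -> back to June 30, 1955 -> 84 left
June 1955 has 30 days -> back to May 31, 1955 -> 54 left
May 1955 has 31 days -> back to April 30, 1955 -> 23 left
April 1955: 30 - 23 = 7 -> lands on April 7

Result: 1955-04-07


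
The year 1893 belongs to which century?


Century = (year - 1) // 100 + 1
= (1893 - 1) // 100 + 1
= 1892 // 100 + 1
= 18 + 1

19th century


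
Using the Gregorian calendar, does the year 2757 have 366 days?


Gregorian leap year rule: divisible by 4, but not by 100, unless also by 400.
2757 is not divisible by 4 -> not a leap year

No


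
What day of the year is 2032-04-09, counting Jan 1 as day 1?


Date: April 9, 2032
Days in months 1 through 3: 91
Plus 9 days in April

Day of year: 100


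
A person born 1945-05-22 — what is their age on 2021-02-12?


Birth: 1945-05-22
Reference: 2021-02-12
Year difference: 2021 - 1945 = 76
Birthday not yet reached in 2021, subtract 1

75 years old


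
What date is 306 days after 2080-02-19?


Start: 2080-02-19, add 306 days
February 2080 has 29 days: 29 - 19 = 10 days to February 29 -> 296 left
March 2080 has 31 days -> 265 left
April 2080 has 30 days -> 235 left
May 2080 has 31 days -> 204 left
June 2080 has 30 days -> 174 left
July 2080 has 31 days -> 143 left
August 2080 has 31 days -> 112 left
September 2080 has 30 days -> 82 left
October 2080 has 31 days -> 51 left
November 2080 has 30 days -> 21 left
December 2080: 21 <= 31 -> lands on December 21

Result: 2080-12-21


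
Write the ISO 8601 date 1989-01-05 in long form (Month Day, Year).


ISO 1989-01-05 parses as year=1989, month=01, day=05
Month 1 -> January

January 5, 1989


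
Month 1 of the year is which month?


Month 1 of 12

January


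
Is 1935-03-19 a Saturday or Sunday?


Anchor: Jan 1, 1935. With p = 1935 - 1 = 1934: (p + p//4 - p//100 + p//400) mod 7 = (1934 + 483 - 19 + 4) mod 7 = 2402 mod 7 = 1 -> Tuesday (Mon=0 ... Sun=6)
Day of year: 78; offset = 77
Weekday index = (1 + 77) mod 7 = 1 -> Tuesday
Weekend days: Saturday, Sunday

No


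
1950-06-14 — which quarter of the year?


Month: June (month 6)
Q1: Jan-Mar, Q2: Apr-Jun, Q3: Jul-Sep, Q4: Oct-Dec

Q2


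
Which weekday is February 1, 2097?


Target: February 1, 2097
Anchor: Jan 1, 2097. With p = 2097 - 1 = 2096: (p + p//4 - p//100 + p//400) mod 7 = (2096 + 524 - 20 + 5) mod 7 = 2605 mod 7 = 1 -> Tuesday (Mon=0 ... Sun=6)
Days before February (Jan): 31 days
Weekday index = (1 + 31) mod 7 = 4

Friday


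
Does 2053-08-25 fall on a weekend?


Anchor: Jan 1, 2053. With p = 2053 - 1 = 2052: (p + p//4 - p//100 + p//400) mod 7 = (2052 + 513 - 20 + 5) mod 7 = 2550 mod 7 = 2 -> Wednesday (Mon=0 ... Sun=6)
Day of year: 237; offset = 236
Weekday index = (2 + 236) mod 7 = 0 -> Monday
Weekend days: Saturday, Sunday

No


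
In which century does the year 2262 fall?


Century = (year - 1) // 100 + 1
= (2262 - 1) // 100 + 1
= 2261 // 100 + 1
= 22 + 1

23rd century


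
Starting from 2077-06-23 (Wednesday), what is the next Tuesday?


Current: Wednesday
Target: Tuesday
Days ahead: 6

Next Tuesday: 2077-06-29


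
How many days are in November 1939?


November 1939

30 days


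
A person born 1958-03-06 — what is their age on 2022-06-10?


Birth: 1958-03-06
Reference: 2022-06-10
Year difference: 2022 - 1958 = 64

64 years old


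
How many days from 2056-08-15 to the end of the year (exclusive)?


Day of year: 228 of 366
Remaining = 366 - 228

138 days


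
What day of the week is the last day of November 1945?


November 1945 has 30 days
Anchor: Jan 1, 1945. With p = 1945 - 1 = 1944: (p + p//4 - p//100 + p//400) mod 7 = (1944 + 486 - 19 + 4) mod 7 = 2415 mod 7 = 0 -> Monday (Mon=0 ... Sun=6)
Days before November (Jan-Oct): 304; November 1 index = (0 + 304) mod 7 = 3 -> Thursday
Last day offset: 30 - 1 = 29 days
Weekday index = (3 + 29) mod 7 = 4

Friday, November 30


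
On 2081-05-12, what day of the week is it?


Date: May 12, 2081
Anchor: Jan 1, 2081. With p = 2081 - 1 = 2080: (p + p//4 - p//100 + p//400) mod 7 = (2080 + 520 - 20 + 5) mod 7 = 2585 mod 7 = 2 -> Wednesday (Mon=0 ... Sun=6)
Days before May (Jan-Apr): 120; offset = 120 + 12 - 1 = 131
Weekday index = (2 + 131) mod 7 = 0

Day of the week: Monday


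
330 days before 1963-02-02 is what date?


Start: 1963-02-02, subtract 330 days
Back 2 days from February 2 reaches January 31, 1963 -> 328 left
January 1963 has 31 days -> back to December 31, 1962 -> 297 left
December 1962 has 31 days -> back to November 30, 1962 -> 266 left
November 1962 has 30 days -> back to October 31, 1962 -> 236 left
October 1962 has 31 days -> back to September 30, 1962 -> 205 left
September 1962 has 30 days -> back to August 31, 1962 -> 175 left
August 1962 has 31 days -> back to July 31, 1962 -> 144 left
July 1962 has 31 days -> back to June 30, 1962 -> 113 left
June 1962 has 30 days -> back to May 31, 1962 -> 83 left
May 1962 has 31 days -> back to April 30, 1962 -> 52 left
April 1962 has 30 days -> back to March 31, 1962 -> 22 left
March 1962: 31 - 22 = 9 -> lands on March 9

Result: 1962-03-09


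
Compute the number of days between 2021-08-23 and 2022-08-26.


From 2021-08-23 to 2022-08-26
2021-08-23: days before August = 31 + 28 + 31 + 30 + 31 + 30 + 31 = 212 (2021 is not a leap year); day of year = 212 + 23 = 235
2022-08-26: days before August = 31 + 28 + 31 + 30 + 31 + 30 + 31 = 212 (2022 is not a leap year); day of year = 212 + 26 = 238
Rest of 2021: 365 - 235 = 130
Total = 130 + 238 = 368

368 days


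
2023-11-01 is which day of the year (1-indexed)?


Date: November 1, 2023
Days in months 1 through 10: 304
Plus 1 days in November

Day of year: 305


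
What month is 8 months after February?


February is month 2
2 + 8 = 10

October


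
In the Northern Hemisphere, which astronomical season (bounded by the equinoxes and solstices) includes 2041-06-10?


Date: June 10
Astronomical Spring (approx.; exact equinox/solstice day varies by year): March 20 to June 20
June 10 falls within the Spring window

Spring


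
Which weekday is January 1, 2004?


Target: January 1, 2004
Anchor: Jan 1, 2004. With p = 2004 - 1 = 2003: (p + p//4 - p//100 + p//400) mod 7 = (2003 + 500 - 20 + 5) mod 7 = 2488 mod 7 = 3 -> Thursday (Mon=0 ... Sun=6)
Offset from anchor: 0 days
Weekday index = (3 + 0) mod 7 = 3

Thursday


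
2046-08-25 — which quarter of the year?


Month: August (month 8)
Q1: Jan-Mar, Q2: Apr-Jun, Q3: Jul-Sep, Q4: Oct-Dec

Q3


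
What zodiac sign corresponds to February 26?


Date: February 26
Conventional tropical zodiac dates: Pisces from February 19 onward; Aries starts March 21
February 26 falls within the Pisces range

Pisces


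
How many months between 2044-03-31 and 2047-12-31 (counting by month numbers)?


From March 2044 to December 2047
3 years * 12 = 36 months, plus 9 months = 45

45 months


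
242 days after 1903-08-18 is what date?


Start: 1903-08-18, add 242 days
August 1903 has 31 days: 31 - 18 = 13 days to August 31 -> 229 left
September 1903 has 30 days -> 199 left
October 1903 has 31 days -> 168 left
November 1903 has 30 days -> 138 left
December 1903 has 31 days -> 107 left
January 1904 has 31 days -> 76 left
February 1904 has 29 days -> 47 left
March 1904 has 31 days -> 16 left
April 1904: 16 <= 30 -> lands on April 16

Result: 1904-04-16


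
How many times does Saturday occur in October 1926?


October 1926 has 31 days
Anchor: Jan 1, 1926. With p = 1926 - 1 = 1925: (p + p//4 - p//100 + p//400) mod 7 = (1925 + 481 - 19 + 4) mod 7 = 2391 mod 7 = 4 -> Friday (Mon=0 ... Sun=6)
Days before October (Jan-Sep): 273; October 1 index = (4 + 273) mod 7 = 4 -> Friday
First Saturday is October 2
Saturdays: 2, 9, 16, 23, 30

5 Saturdays


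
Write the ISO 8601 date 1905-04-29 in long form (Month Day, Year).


ISO 1905-04-29 parses as year=1905, month=04, day=29
Month 4 -> April

April 29, 1905


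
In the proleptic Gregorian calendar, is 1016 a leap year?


Gregorian leap year rule: divisible by 4, but not by 100, unless also by 400.
1016 is divisible by 4 but not 100 -> leap year

Yes


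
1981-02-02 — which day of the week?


Date: February 2, 1981
Anchor: Jan 1, 1981. With p = 1981 - 1 = 1980: (p + p//4 - p//100 + p//400) mod 7 = (1980 + 495 - 19 + 4) mod 7 = 2460 mod 7 = 3 -> Thursday (Mon=0 ... Sun=6)
Days before February (Jan): 31; offset = 31 + 2 - 1 = 32
Weekday index = (3 + 32) mod 7 = 0

Day of the week: Monday


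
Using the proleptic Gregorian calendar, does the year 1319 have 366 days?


Gregorian leap year rule: divisible by 4, but not by 100, unless also by 400.
1319 is not divisible by 4 -> not a leap year

No


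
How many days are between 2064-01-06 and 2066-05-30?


From 2064-01-06 to 2066-05-30
2064-01-06: day of year = 6
2066-05-30: days before May = 31 + 28 + 31 + 30 = 120 (2066 is not a leap year); day of year = 120 + 30 = 150
Rest of 2064: 366 - 6 = 360
Full years 2065 (365): 365
Total = 360 + 365 + 150 = 875

875 days


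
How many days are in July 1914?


July 1914

31 days


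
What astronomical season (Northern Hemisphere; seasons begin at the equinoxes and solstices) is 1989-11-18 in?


Date: November 18
Astronomical Autumn (approx.; exact equinox/solstice day varies by year): September 22 to December 20
November 18 falls within the Autumn window

Autumn


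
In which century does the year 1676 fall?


Century = (year - 1) // 100 + 1
= (1676 - 1) // 100 + 1
= 1675 // 100 + 1
= 16 + 1

17th century


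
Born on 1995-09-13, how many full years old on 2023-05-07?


Birth: 1995-09-13
Reference: 2023-05-07
Year difference: 2023 - 1995 = 28
Birthday not yet reached in 2023, subtract 1

27 years old


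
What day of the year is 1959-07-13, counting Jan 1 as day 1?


Date: July 13, 1959
Days in months 1 through 6: 181
Plus 13 days in July

Day of year: 194


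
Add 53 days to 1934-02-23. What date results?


Start: 1934-02-23, add 53 days
February 1934 has 28 days: 28 - 23 = 5 days to February 28 -> 48 left
March 1934 has 31 days -> 17 left
April 1934: 17 <= 30 -> lands on April 17

Result: 1934-04-17


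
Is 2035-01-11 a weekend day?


Anchor: Jan 1, 2035. With p = 2035 - 1 = 2034: (p + p//4 - p//100 + p//400) mod 7 = (2034 + 508 - 20 + 5) mod 7 = 2527 mod 7 = 0 -> Monday (Mon=0 ... Sun=6)
Day of year: 11; offset = 10
Weekday index = (0 + 10) mod 7 = 3 -> Thursday
Weekend days: Saturday, Sunday

No


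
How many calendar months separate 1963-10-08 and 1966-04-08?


From October 1963 to April 1966
3 years * 12 = 36 months, minus 6 months = 30

30 months


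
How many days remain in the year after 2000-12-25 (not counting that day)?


Day of year: 360 of 366
Remaining = 366 - 360

6 days


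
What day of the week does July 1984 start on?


Target: July 1, 1984
Anchor: Jan 1, 1984. With p = 1984 - 1 = 1983: (p + p//4 - p//100 + p//400) mod 7 = (1983 + 495 - 19 + 4) mod 7 = 2463 mod 7 = 6 -> Sunday (Mon=0 ... Sun=6)
Days before July (Jan-Jun): 182 days
Weekday index = (6 + 182) mod 7 = 6

Sunday


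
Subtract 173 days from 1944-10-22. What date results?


Start: 1944-10-22, subtract 173 days
Back 22 days from October 22 reaches September 30, 1944 -> 151 left
September 1944 has 30 days -> back to August 31, 1944 -> 121 left
August 1944 has 31 days -> back to July 31, 1944 -> 90 left
July 1944 has 31 days -> back to June 30, 1944 -> 59 left
June 1944 has 30 days -> back to May 31, 1944 -> 29 left
May 1944: 31 - 29 = 2 -> lands on May 2

Result: 1944-05-02


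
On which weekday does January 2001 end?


January 2001 has 31 days
Anchor: Jan 1, 2001. With p = 2001 - 1 = 2000: (p + p//4 - p//100 + p//400) mod 7 = (2000 + 500 - 20 + 5) mod 7 = 2485 mod 7 = 0 -> Monday (Mon=0 ... Sun=6)
January 1 is the anchor itself -> Monday
Last day offset: 31 - 1 = 30 days
Weekday index = (0 + 30) mod 7 = 2

Wednesday, January 31


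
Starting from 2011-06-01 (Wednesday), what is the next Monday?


Current: Wednesday
Target: Monday
Days ahead: 5

Next Monday: 2011-06-06


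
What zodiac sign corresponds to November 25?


Date: November 25
Conventional tropical zodiac dates: Sagittarius from November 22 onward; Capricorn starts December 22
November 25 falls within the Sagittarius range

Sagittarius


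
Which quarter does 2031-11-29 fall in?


Month: November (month 11)
Q1: Jan-Mar, Q2: Apr-Jun, Q3: Jul-Sep, Q4: Oct-Dec

Q4


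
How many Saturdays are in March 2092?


March 2092 has 31 days
Anchor: Jan 1, 2092. With p = 2092 - 1 = 2091: (p + p//4 - p//100 + p//400) mod 7 = (2091 + 522 - 20 + 5) mod 7 = 2598 mod 7 = 1 -> Tuesday (Mon=0 ... Sun=6)
Days before March (Jan-Feb): 60; March 1 index = (1 + 60) mod 7 = 5 -> Saturday
First Saturday is March 1
Saturdays: 1, 8, 15, 22, 29

5 Saturdays


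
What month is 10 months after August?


August is month 8
8 + 10 = 18; wrap: 18 - 12 = 6

June


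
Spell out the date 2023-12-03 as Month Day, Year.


ISO 2023-12-03 parses as year=2023, month=12, day=03
Month 12 -> December

December 3, 2023


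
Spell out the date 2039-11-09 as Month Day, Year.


ISO 2039-11-09 parses as year=2039, month=11, day=09
Month 11 -> November

November 9, 2039


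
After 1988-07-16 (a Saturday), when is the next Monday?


Current: Saturday
Target: Monday
Days ahead: 2

Next Monday: 1988-07-18


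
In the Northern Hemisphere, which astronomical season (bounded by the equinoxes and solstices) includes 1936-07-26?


Date: July 26
Astronomical Summer (approx.; exact equinox/solstice day varies by year): June 21 to September 21
July 26 falls within the Summer window

Summer


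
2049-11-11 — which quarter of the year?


Month: November (month 11)
Q1: Jan-Mar, Q2: Apr-Jun, Q3: Jul-Sep, Q4: Oct-Dec

Q4


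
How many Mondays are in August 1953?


August 1953 has 31 days
Anchor: Jan 1, 1953. With p = 1953 - 1 = 1952: (p + p//4 - p//100 + p//400) mod 7 = (1952 + 488 - 19 + 4) mod 7 = 2425 mod 7 = 3 -> Thursday (Mon=0 ... Sun=6)
Days before August (Jan-Jul): 212; August 1 index = (3 + 212) mod 7 = 5 -> Saturday
First Monday is August 3
Mondays: 3, 10, 17, 24, 31

5 Mondays


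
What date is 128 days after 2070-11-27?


Start: 2070-11-27, add 128 days
November 2070 has 30 days: 30 - 27 = 3 days to November 30 -> 125 left
December 2070 has 31 days -> 94 left
January 2071 has 31 days -> 63 left
February 2071 has 28 days -> 35 left
March 2071 has 31 days -> 4 left
April 2071: 4 <= 30 -> lands on April 4

Result: 2071-04-04


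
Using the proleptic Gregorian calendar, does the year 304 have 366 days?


Gregorian leap year rule: divisible by 4, but not by 100, unless also by 400.
304 is divisible by 4 but not 100 -> leap year

Yes


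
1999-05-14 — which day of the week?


Date: May 14, 1999
Anchor: Jan 1, 1999. With p = 1999 - 1 = 1998: (p + p//4 - p//100 + p//400) mod 7 = (1998 + 499 - 19 + 4) mod 7 = 2482 mod 7 = 4 -> Friday (Mon=0 ... Sun=6)
Days before May (Jan-Apr): 120; offset = 120 + 14 - 1 = 133
Weekday index = (4 + 133) mod 7 = 4

Day of the week: Friday


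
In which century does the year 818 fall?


Century = (year - 1) // 100 + 1
= (818 - 1) // 100 + 1
= 817 // 100 + 1
= 8 + 1

9th century


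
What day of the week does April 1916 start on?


Target: April 1, 1916
Anchor: Jan 1, 1916. With p = 1916 - 1 = 1915: (p + p//4 - p//100 + p//400) mod 7 = (1915 + 478 - 19 + 4) mod 7 = 2378 mod 7 = 5 -> Saturday (Mon=0 ... Sun=6)
Days before April (Jan-Mar): 91 days
Weekday index = (5 + 91) mod 7 = 5

Saturday


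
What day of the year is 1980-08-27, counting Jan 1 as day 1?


Date: August 27, 1980
Days in months 1 through 7: 213
Plus 27 days in August

Day of year: 240


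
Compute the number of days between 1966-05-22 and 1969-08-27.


From 1966-05-22 to 1969-08-27
1966-05-22: days before May = 31 + 28 + 31 + 30 = 120 (1966 is not a leap year); day of year = 120 + 22 = 142
1969-08-27: days before August = 31 + 28 + 31 + 30 + 31 + 30 + 31 = 212 (1969 is not a leap year); day of year = 212 + 27 = 239
Rest of 1966: 365 - 142 = 223
Full years 1967 (365), 1968 (366): 731
Total = 223 + 731 + 239 = 1193

1193 days


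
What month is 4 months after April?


April is month 4
4 + 4 = 8

August


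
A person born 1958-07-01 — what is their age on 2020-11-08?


Birth: 1958-07-01
Reference: 2020-11-08
Year difference: 2020 - 1958 = 62

62 years old


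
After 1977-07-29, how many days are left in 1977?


Day of year: 210 of 365
Remaining = 365 - 210

155 days


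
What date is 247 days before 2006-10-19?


Start: 2006-10-19, subtract 247 days
Back 19 days from October 19 reaches September 30, 2006 -> 228 left
September 2006 has 30 days -> back to August 31, 2006 -> 198 left
August 2006 has 31 days -> back to July 31, 2006 -> 167 left
July 2006 has 31 days -> back to June 30, 2006 -> 136 left
June 2006 has 30 days -> back to May 31, 2006 -> 106 left
May 2006 has 31 days -> back to April 30, 2006 -> 75 left
April 2006 has 30 days -> back to March 31, 2006 -> 45 left
March 2006 has 31 days -> back to February 28, 2006 -> 14 left
February 2006: 28 - 14 = 14 -> lands on February 14

Result: 2006-02-14


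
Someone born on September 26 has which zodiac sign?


Date: September 26
Conventional tropical zodiac dates: Libra from September 23 onward; Scorpio starts October 23
September 26 falls within the Libra range

Libra


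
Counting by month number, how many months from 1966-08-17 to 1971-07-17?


From August 1966 to July 1971
5 years * 12 = 60 months, minus 1 month = 59

59 months


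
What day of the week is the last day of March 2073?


March 2073 has 31 days
Anchor: Jan 1, 2073. With p = 2073 - 1 = 2072: (p + p//4 - p//100 + p//400) mod 7 = (2072 + 518 - 20 + 5) mod 7 = 2575 mod 7 = 6 -> Sunday (Mon=0 ... Sun=6)
Days before March (Jan-Feb): 59; March 1 index = (6 + 59) mod 7 = 2 -> Wednesday
Last day offset: 31 - 1 = 30 days
Weekday index = (2 + 30) mod 7 = 4

Friday, March 31


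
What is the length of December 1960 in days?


December 1960

31 days


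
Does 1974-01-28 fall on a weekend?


Anchor: Jan 1, 1974. With p = 1974 - 1 = 1973: (p + p//4 - p//100 + p//400) mod 7 = (1973 + 493 - 19 + 4) mod 7 = 2451 mod 7 = 1 -> Tuesday (Mon=0 ... Sun=6)
Day of year: 28; offset = 27
Weekday index = (1 + 27) mod 7 = 0 -> Monday
Weekend days: Saturday, Sunday

No


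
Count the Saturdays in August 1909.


August 1909 has 31 days
Anchor: Jan 1, 1909. With p = 1909 - 1 = 1908: (p + p//4 - p//100 + p//400) mod 7 = (1908 + 477 - 19 + 4) mod 7 = 2370 mod 7 = 4 -> Friday (Mon=0 ... Sun=6)
Days before August (Jan-Jul): 212; August 1 index = (4 + 212) mod 7 = 6 -> Sunday
First Saturday is August 7
Saturdays: 7, 14, 21, 28

4 Saturdays


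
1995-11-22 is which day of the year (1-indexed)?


Date: November 22, 1995
Days in months 1 through 10: 304
Plus 22 days in November

Day of year: 326


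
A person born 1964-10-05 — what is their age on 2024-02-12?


Birth: 1964-10-05
Reference: 2024-02-12
Year difference: 2024 - 1964 = 60
Birthday not yet reached in 2024, subtract 1

59 years old


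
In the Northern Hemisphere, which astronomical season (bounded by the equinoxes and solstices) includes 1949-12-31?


Date: December 31
Astronomical Winter (approx.; exact equinox/solstice day varies by year): December 21 to March 19
December 31 falls within the Winter window

Winter


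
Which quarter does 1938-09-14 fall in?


Month: September (month 9)
Q1: Jan-Mar, Q2: Apr-Jun, Q3: Jul-Sep, Q4: Oct-Dec

Q3


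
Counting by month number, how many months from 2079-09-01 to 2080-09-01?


From September 2079 to September 2080
1 year * 12 = 12 months = 12

12 months


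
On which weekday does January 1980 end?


January 1980 has 31 days
Anchor: Jan 1, 1980. With p = 1980 - 1 = 1979: (p + p//4 - p//100 + p//400) mod 7 = (1979 + 494 - 19 + 4) mod 7 = 2458 mod 7 = 1 -> Tuesday (Mon=0 ... Sun=6)
January 1 is the anchor itself -> Tuesday
Last day offset: 31 - 1 = 30 days
Weekday index = (1 + 30) mod 7 = 3

Thursday, January 31


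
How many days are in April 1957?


April 1957

30 days


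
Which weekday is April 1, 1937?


Target: April 1, 1937
Anchor: Jan 1, 1937. With p = 1937 - 1 = 1936: (p + p//4 - p//100 + p//400) mod 7 = (1936 + 484 - 19 + 4) mod 7 = 2405 mod 7 = 4 -> Friday (Mon=0 ... Sun=6)
Days before April (Jan-Mar): 90 days
Weekday index = (4 + 90) mod 7 = 3

Thursday


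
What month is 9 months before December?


December is month 12
12 - 9 = 3

March


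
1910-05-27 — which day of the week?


Date: May 27, 1910
Anchor: Jan 1, 1910. With p = 1910 - 1 = 1909: (p + p//4 - p//100 + p//400) mod 7 = (1909 + 477 - 19 + 4) mod 7 = 2371 mod 7 = 5 -> Saturday (Mon=0 ... Sun=6)
Days before May (Jan-Apr): 120; offset = 120 + 27 - 1 = 146
Weekday index = (5 + 146) mod 7 = 4

Day of the week: Friday


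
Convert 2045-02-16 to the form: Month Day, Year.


ISO 2045-02-16 parses as year=2045, month=02, day=16
Month 2 -> February

February 16, 2045


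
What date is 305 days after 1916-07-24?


Start: 1916-07-24, add 305 days
July 1916 has 31 days: 31 - 24 = 7 days to July 31 -> 298 left
August 1916 has 31 days -> 267 left
September 1916 has 30 days -> 237 left
October 1916 has 31 days -> 206 left
November 1916 has 30 days -> 176 left
December 1916 has 31 days -> 145 left
January 1917 has 31 days -> 114 left
February 1917 has 28 days -> 86 left
March 1917 has 31 days -> 55 left
April 1917 has 30 days -> 25 left
May 1917: 25 <= 31 -> lands on May 25

Result: 1917-05-25


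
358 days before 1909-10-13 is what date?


Start: 1909-10-13, subtract 358 days
Back 13 days from October 13 reaches September 30, 1909 -> 345 left
September 1909 has 30 days -> back to August 31, 1909 -> 315 left
August 1909 has 31 days -> back to July 31, 1909 -> 284 left
July 1909 has 31 days -> back to June 30, 1909 -> 253 left
June 1909 has 30 days -> back to May 31, 1909 -> 223 left
May 1909 has 31 days -> back to April 30, 1909 -> 192 left
April 1909 has 30 days -> back to March 31, 1909 -> 162 left
March 1909 has 31 days -> back to February 28, 1909 -> 131 left
February 1909 has 28 days -> back to January 31, 1909 -> 103 left
January 1909 has 31 days -> back to December 31, 1908 -> 72 left
December 1908 has 31 days -> back to November 30, 1908 -> 41 left
November 1908 has 30 days -> back to October 31, 1908 -> 11 left
October 1908: 31 - 11 = 20 -> lands on October 20

Result: 1908-10-20


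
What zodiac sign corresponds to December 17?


Date: December 17
Conventional tropical zodiac dates: Sagittarius from November 22 onward; Capricorn starts December 22
December 17 falls within the Sagittarius range

Sagittarius


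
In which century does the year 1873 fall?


Century = (year - 1) // 100 + 1
= (1873 - 1) // 100 + 1
= 1872 // 100 + 1
= 18 + 1

19th century


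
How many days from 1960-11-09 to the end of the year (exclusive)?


Day of year: 314 of 366
Remaining = 366 - 314

52 days


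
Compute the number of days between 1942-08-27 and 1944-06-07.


From 1942-08-27 to 1944-06-07
1942-08-27: days before August = 31 + 28 + 31 + 30 + 31 + 30 + 31 = 212 (1942 is not a leap year); day of year = 212 + 27 = 239
1944-06-07: days before June = 31 + 29 + 31 + 30 + 31 = 152 (1944 is a leap year); day of year = 152 + 7 = 159
Rest of 1942: 365 - 239 = 126
Full years 1943 (365): 365
Total = 126 + 365 + 159 = 650

650 days


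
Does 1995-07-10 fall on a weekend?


Anchor: Jan 1, 1995. With p = 1995 - 1 = 1994: (p + p//4 - p//100 + p//400) mod 7 = (1994 + 498 - 19 + 4) mod 7 = 2477 mod 7 = 6 -> Sunday (Mon=0 ... Sun=6)
Day of year: 191; offset = 190
Weekday index = (6 + 190) mod 7 = 0 -> Monday
Weekend days: Saturday, Sunday

No


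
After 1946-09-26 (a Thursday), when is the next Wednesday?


Current: Thursday
Target: Wednesday
Days ahead: 6

Next Wednesday: 1946-10-02


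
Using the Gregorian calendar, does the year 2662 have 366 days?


Gregorian leap year rule: divisible by 4, but not by 100, unless also by 400.
2662 is not divisible by 4 -> not a leap year

No


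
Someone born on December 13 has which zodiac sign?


Date: December 13
Conventional tropical zodiac dates: Sagittarius from November 22 onward; Capricorn starts December 22
December 13 falls within the Sagittarius range

Sagittarius


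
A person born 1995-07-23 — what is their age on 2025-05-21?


Birth: 1995-07-23
Reference: 2025-05-21
Year difference: 2025 - 1995 = 30
Birthday not yet reached in 2025, subtract 1

29 years old


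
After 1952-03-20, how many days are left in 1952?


Day of year: 80 of 366
Remaining = 366 - 80

286 days


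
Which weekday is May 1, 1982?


Target: May 1, 1982
Anchor: Jan 1, 1982. With p = 1982 - 1 = 1981: (p + p//4 - p//100 + p//400) mod 7 = (1981 + 495 - 19 + 4) mod 7 = 2461 mod 7 = 4 -> Friday (Mon=0 ... Sun=6)
Days before May (Jan-Apr): 120 days
Weekday index = (4 + 120) mod 7 = 5

Saturday


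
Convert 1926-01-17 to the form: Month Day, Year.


ISO 1926-01-17 parses as year=1926, month=01, day=17
Month 1 -> January

January 17, 1926


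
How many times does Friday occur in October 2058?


October 2058 has 31 days
Anchor: Jan 1, 2058. With p = 2058 - 1 = 2057: (p + p//4 - p//100 + p//400) mod 7 = (2057 + 514 - 20 + 5) mod 7 = 2556 mod 7 = 1 -> Tuesday (Mon=0 ... Sun=6)
Days before October (Jan-Sep): 273; October 1 index = (1 + 273) mod 7 = 1 -> Tuesday
First Friday is October 4
Fridays: 4, 11, 18, 25

4 Fridays


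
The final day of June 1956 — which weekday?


June 1956 has 30 days
Anchor: Jan 1, 1956. With p = 1956 - 1 = 1955: (p + p//4 - p//100 + p//400) mod 7 = (1955 + 488 - 19 + 4) mod 7 = 2428 mod 7 = 6 -> Sunday (Mon=0 ... Sun=6)
Days before June (Jan-May): 152; June 1 index = (6 + 152) mod 7 = 4 -> Friday
Last day offset: 30 - 1 = 29 days
Weekday index = (4 + 29) mod 7 = 5

Saturday, June 30


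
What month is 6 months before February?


February is month 2
2 - 6 = -4; wrap: -4 + 12 = 8

August


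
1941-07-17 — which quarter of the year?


Month: July (month 7)
Q1: Jan-Mar, Q2: Apr-Jun, Q3: Jul-Sep, Q4: Oct-Dec

Q3


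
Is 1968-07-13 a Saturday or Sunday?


Anchor: Jan 1, 1968. With p = 1968 - 1 = 1967: (p + p//4 - p//100 + p//400) mod 7 = (1967 + 491 - 19 + 4) mod 7 = 2443 mod 7 = 0 -> Monday (Mon=0 ... Sun=6)
Day of year: 195; offset = 194
Weekday index = (0 + 194) mod 7 = 5 -> Saturday
Weekend days: Saturday, Sunday

Yes


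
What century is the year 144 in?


Century = (year - 1) // 100 + 1
= (144 - 1) // 100 + 1
= 143 // 100 + 1
= 1 + 1

2nd century


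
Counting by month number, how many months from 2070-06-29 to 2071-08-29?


From June 2070 to August 2071
1 year * 12 = 12 months, plus 2 months = 14

14 months


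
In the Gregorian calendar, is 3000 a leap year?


Gregorian leap year rule: divisible by 4, but not by 100, unless also by 400.
3000 is divisible by 100 but not 400 -> not a leap year

No


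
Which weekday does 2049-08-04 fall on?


Date: August 4, 2049
Anchor: Jan 1, 2049. With p = 2049 - 1 = 2048: (p + p//4 - p//100 + p//400) mod 7 = (2048 + 512 - 20 + 5) mod 7 = 2545 mod 7 = 4 -> Friday (Mon=0 ... Sun=6)
Days before August (Jan-Jul): 212; offset = 212 + 4 - 1 = 215
Weekday index = (4 + 215) mod 7 = 2

Day of the week: Wednesday


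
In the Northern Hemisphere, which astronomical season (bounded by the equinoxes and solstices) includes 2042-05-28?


Date: May 28
Astronomical Spring (approx.; exact equinox/solstice day varies by year): March 20 to June 20
May 28 falls within the Spring window

Spring


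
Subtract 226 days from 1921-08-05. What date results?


Start: 1921-08-05, subtract 226 days
Back 5 days from August 5 reaches July 31, 1921 -> 221 left
July 1921 has 31 days -> back to June 30, 1921 -> 190 left
June 1921 has 30 days -> back to May 31, 1921 -> 160 left
May 1921 has 31 days -> back to April 30, 1921 -> 129 left
April 1921 has 30 days -> back to March 31, 1921 -> 99 left
March 1921 has 31 days -> back to February 28, 1921 -> 68 left
February 1921 has 28 days -> back to January 31, 1921 -> 40 left
January 1921 has 31 days -> back to December 31, 1920 -> 9 left
December 1920: 31 - 9 = 22 -> lands on December 22

Result: 1920-12-22


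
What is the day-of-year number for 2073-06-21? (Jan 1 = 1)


Date: June 21, 2073
Days in months 1 through 5: 151
Plus 21 days in June

Day of year: 172


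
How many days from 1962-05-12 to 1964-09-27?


From 1962-05-12 to 1964-09-27
1962-05-12: days before May = 31 + 28 + 31 + 30 = 120 (1962 is not a leap year); day of year = 120 + 12 = 132
1964-09-27: days before September = 31 + 29 + 31 + 30 + 31 + 30 + 31 + 31 = 244 (1964 is a leap year); day of year = 244 + 27 = 271
Rest of 1962: 365 - 132 = 233
Full years 1963 (365): 365
Total = 233 + 365 + 271 = 869

869 days


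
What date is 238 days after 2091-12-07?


Start: 2091-12-07, add 238 days
December 2091 has 31 days: 31 - 7 = 24 days to December 31 -> 214 left
January 2092 has 31 days -> 183 left
February 2092 has 29 days -> 154 left
March 2092 has 31 days -> 123 left
April 2092 has 30 days -> 93 left
May 2092 has 31 days -> 62 left
June 2092 has 30 days -> 32 left
July 2092 has 31 days -> 1 left
August 2092: 1 <= 31 -> lands on August 1

Result: 2092-08-01


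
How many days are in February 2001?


February 2001 (leap year: no)

28 days


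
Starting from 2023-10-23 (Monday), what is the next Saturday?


Current: Monday
Target: Saturday
Days ahead: 5

Next Saturday: 2023-10-28


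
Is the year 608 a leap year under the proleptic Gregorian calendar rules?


Gregorian leap year rule: divisible by 4, but not by 100, unless also by 400.
608 is divisible by 4 but not 100 -> leap year

Yes


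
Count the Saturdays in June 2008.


June 2008 has 30 days
Anchor: Jan 1, 2008. With p = 2008 - 1 = 2007: (p + p//4 - p//100 + p//400) mod 7 = (2007 + 501 - 20 + 5) mod 7 = 2493 mod 7 = 1 -> Tuesday (Mon=0 ... Sun=6)
Days before June (Jan-May): 152; June 1 index = (1 + 152) mod 7 = 6 -> Sunday
First Saturday is June 7
Saturdays: 7, 14, 21, 28

4 Saturdays


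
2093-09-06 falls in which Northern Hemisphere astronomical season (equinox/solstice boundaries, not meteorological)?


Date: September 6
Astronomical Summer (approx.; exact equinox/solstice day varies by year): June 21 to September 21
September 6 falls within the Summer window

Summer


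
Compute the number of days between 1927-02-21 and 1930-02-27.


From 1927-02-21 to 1930-02-27
1927-02-21: days before February = 31; day of year = 31 + 21 = 52
1930-02-27: days before February = 31; day of year = 31 + 27 = 58
Rest of 1927: 365 - 52 = 313
Full years 1928 (366), 1929 (365): 731
Total = 313 + 731 + 58 = 1102

1102 days


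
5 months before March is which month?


March is month 3
3 - 5 = -2; wrap: -2 + 12 = 10

October


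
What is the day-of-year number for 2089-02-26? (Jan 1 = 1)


Date: February 26, 2089
Days in months 1 through 1: 31
Plus 26 days in February

Day of year: 57


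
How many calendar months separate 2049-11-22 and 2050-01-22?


From November 2049 to January 2050
1 year * 12 = 12 months, minus 10 months = 2

2 months


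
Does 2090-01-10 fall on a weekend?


Anchor: Jan 1, 2090. With p = 2090 - 1 = 2089: (p + p//4 - p//100 + p//400) mod 7 = (2089 + 522 - 20 + 5) mod 7 = 2596 mod 7 = 6 -> Sunday (Mon=0 ... Sun=6)
Day of year: 10; offset = 9
Weekday index = (6 + 9) mod 7 = 1 -> Tuesday
Weekend days: Saturday, Sunday

No


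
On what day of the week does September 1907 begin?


Target: September 1, 1907
Anchor: Jan 1, 1907. With p = 1907 - 1 = 1906: (p + p//4 - p//100 + p//400) mod 7 = (1906 + 476 - 19 + 4) mod 7 = 2367 mod 7 = 1 -> Tuesday (Mon=0 ... Sun=6)
Days before September (Jan-Aug): 243 days
Weekday index = (1 + 243) mod 7 = 6

Sunday


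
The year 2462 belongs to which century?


Century = (year - 1) // 100 + 1
= (2462 - 1) // 100 + 1
= 2461 // 100 + 1
= 24 + 1

25th century


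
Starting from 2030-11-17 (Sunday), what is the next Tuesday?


Current: Sunday
Target: Tuesday
Days ahead: 2

Next Tuesday: 2030-11-19


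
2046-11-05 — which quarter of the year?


Month: November (month 11)
Q1: Jan-Mar, Q2: Apr-Jun, Q3: Jul-Sep, Q4: Oct-Dec

Q4


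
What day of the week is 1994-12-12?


Date: December 12, 1994
Anchor: Jan 1, 1994. With p = 1994 - 1 = 1993: (p + p//4 - p//100 + p//400) mod 7 = (1993 + 498 - 19 + 4) mod 7 = 2476 mod 7 = 5 -> Saturday (Mon=0 ... Sun=6)
Days before December (Jan-Nov): 334; offset = 334 + 12 - 1 = 345
Weekday index = (5 + 345) mod 7 = 0

Day of the week: Monday


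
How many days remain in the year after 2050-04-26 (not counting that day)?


Day of year: 116 of 365
Remaining = 365 - 116

249 days


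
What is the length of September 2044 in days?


September 2044

30 days


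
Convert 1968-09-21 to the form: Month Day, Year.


ISO 1968-09-21 parses as year=1968, month=09, day=21
Month 9 -> September

September 21, 1968


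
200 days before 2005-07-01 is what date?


Start: 2005-07-01, subtract 200 days
Back 1 day from July 1 reaches June 30, 2005 -> 199 left
June 2005 has 30 days -> back to May 31, 2005 -> 169 left
May 2005 has 31 days -> back to April 30, 2005 -> 138 left
April 2005 has 30 days -> back to March 31, 2005 -> 108 left
March 2005 has 31 days -> back to February 28, 2005 -> 77 left
February 2005 has 28 days -> back to January 31, 2005 -> 49 left
January 2005 has 31 days -> back to December 31, 2004 -> 18 left
December 2004: 31 - 18 = 13 -> lands on December 13

Result: 2004-12-13


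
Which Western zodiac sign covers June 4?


Date: June 4
Conventional tropical zodiac dates: Gemini from May 21 onward; Cancer starts June 21
June 4 falls within the Gemini range

Gemini


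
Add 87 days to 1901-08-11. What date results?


Start: 1901-08-11, add 87 days
August 1901 has 31 days: 31 - 11 = 20 days to August 31 -> 67 left
September 1901 has 30 days -> 37 left
October 1901 has 31 days -> 6 left
November 1901: 6 <= 30 -> lands on November 6

Result: 1901-11-06


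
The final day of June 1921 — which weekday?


June 1921 has 30 days
Anchor: Jan 1, 1921. With p = 1921 - 1 = 1920: (p + p//4 - p//100 + p//400) mod 7 = (1920 + 480 - 19 + 4) mod 7 = 2385 mod 7 = 5 -> Saturday (Mon=0 ... Sun=6)
Days before June (Jan-May): 151; June 1 index = (5 + 151) mod 7 = 2 -> Wednesday
Last day offset: 30 - 1 = 29 days
Weekday index = (2 + 29) mod 7 = 3

Thursday, June 30


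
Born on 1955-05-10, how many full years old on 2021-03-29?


Birth: 1955-05-10
Reference: 2021-03-29
Year difference: 2021 - 1955 = 66
Birthday not yet reached in 2021, subtract 1

65 years old


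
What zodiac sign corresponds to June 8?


Date: June 8
Conventional tropical zodiac dates: Gemini from May 21 onward; Cancer starts June 21
June 8 falls within the Gemini range

Gemini


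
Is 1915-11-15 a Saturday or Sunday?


Anchor: Jan 1, 1915. With p = 1915 - 1 = 1914: (p + p//4 - p//100 + p//400) mod 7 = (1914 + 478 - 19 + 4) mod 7 = 2377 mod 7 = 4 -> Friday (Mon=0 ... Sun=6)
Day of year: 319; offset = 318
Weekday index = (4 + 318) mod 7 = 0 -> Monday
Weekend days: Saturday, Sunday

No


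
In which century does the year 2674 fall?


Century = (year - 1) // 100 + 1
= (2674 - 1) // 100 + 1
= 2673 // 100 + 1
= 26 + 1

27th century


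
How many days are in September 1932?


September 1932

30 days


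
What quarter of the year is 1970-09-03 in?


Month: September (month 9)
Q1: Jan-Mar, Q2: Apr-Jun, Q3: Jul-Sep, Q4: Oct-Dec

Q3


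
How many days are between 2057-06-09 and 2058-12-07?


From 2057-06-09 to 2058-12-07
2057-06-09: days before June = 31 + 28 + 31 + 30 + 31 = 151 (2057 is not a leap year); day of year = 151 + 9 = 160
2058-12-07: days before December = 31 + 28 + 31 + 30 + 31 + 30 + 31 + 31 + 30 + 31 + 30 = 334 (2058 is not a leap year); day of year = 334 + 7 = 341
Rest of 2057: 365 - 160 = 205
Total = 205 + 341 = 546

546 days


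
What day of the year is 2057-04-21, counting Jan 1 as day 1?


Date: April 21, 2057
Days in months 1 through 3: 90
Plus 21 days in April

Day of year: 111


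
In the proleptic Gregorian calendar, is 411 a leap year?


Gregorian leap year rule: divisible by 4, but not by 100, unless also by 400.
411 is not divisible by 4 -> not a leap year

No


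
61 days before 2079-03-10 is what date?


Start: 2079-03-10, subtract 61 days
Back 10 days from March 10 reaches February 28, 2079 -> 51 left
February 2079 has 28 days -> back to January 31, 2079 -> 23 left
January 2079: 31 - 23 = 8 -> lands on January 8

Result: 2079-01-08


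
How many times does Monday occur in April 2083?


April 2083 has 30 days
Anchor: Jan 1, 2083. With p = 2083 - 1 = 2082: (p + p//4 - p//100 + p//400) mod 7 = (2082 + 520 - 20 + 5) mod 7 = 2587 mod 7 = 4 -> Friday (Mon=0 ... Sun=6)
Days before April (Jan-Mar): 90; April 1 index = (4 + 90) mod 7 = 3 -> Thursday
First Monday is April 5
Mondays: 5, 12, 19, 26

4 Mondays


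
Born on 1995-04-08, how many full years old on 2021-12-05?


Birth: 1995-04-08
Reference: 2021-12-05
Year difference: 2021 - 1995 = 26

26 years old


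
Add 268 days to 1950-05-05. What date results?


Start: 1950-05-05, add 268 days
May 1950 has 31 days: 31 - 5 = 26 days to May 31 -> 242 left
June 1950 has 30 days -> 212 left
July 1950 has 31 days -> 181 left
August 1950 has 31 days -> 150 left
September 1950 has 30 days -> 120 left
October 1950 has 31 days -> 89 left
November 1950 has 30 days -> 59 left
December 1950 has 31 days -> 28 left
January 1951: 28 <= 31 -> lands on January 28

Result: 1951-01-28


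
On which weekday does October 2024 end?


October 2024 has 31 days
Anchor: Jan 1, 2024. With p = 2024 - 1 = 2023: (p + p//4 - p//100 + p//400) mod 7 = (2023 + 505 - 20 + 5) mod 7 = 2513 mod 7 = 0 -> Monday (Mon=0 ... Sun=6)
Days before October (Jan-Sep): 274; October 1 index = (0 + 274) mod 7 = 1 -> Tuesday
Last day offset: 31 - 1 = 30 days
Weekday index = (1 + 30) mod 7 = 3

Thursday, October 31


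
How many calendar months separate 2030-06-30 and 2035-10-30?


From June 2030 to October 2035
5 years * 12 = 60 months, plus 4 months = 64

64 months


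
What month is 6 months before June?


June is month 6
6 - 6 = 0; wrap: 0 + 12 = 12

December


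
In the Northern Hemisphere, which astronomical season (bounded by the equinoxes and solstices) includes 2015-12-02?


Date: December 2
Astronomical Autumn (approx.; exact equinox/solstice day varies by year): September 22 to December 20
December 2 falls within the Autumn window

Autumn
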